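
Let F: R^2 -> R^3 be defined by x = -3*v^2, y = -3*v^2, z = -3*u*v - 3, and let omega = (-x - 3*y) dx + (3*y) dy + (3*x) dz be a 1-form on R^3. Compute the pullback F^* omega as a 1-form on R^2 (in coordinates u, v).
F^* omega = (27*v^3) du + (v^2*(27*u - 18*v)) dv

Using F^*(f dg) = (f ∘ F) d(g ∘ F), substitute each coordinate x_i by F_i(u, v) in f_i, and replace dx_i by d F_i = (∂F_i/∂u) du + (∂F_i/∂v) dv.
  For the x component: f_1(F) = 12*v^2; d F_1 = (0) du + (-6*v) dv
  For the y component: f_2(F) = -9*v^2; d F_2 = (0) du + (-6*v) dv
  For the z component: f_3(F) = -9*v^2; d F_3 = (-3*v) du + (-3*u) dv
Combining and collecting du, dv coefficients:
  coeff of du: 27*v^3
  coeff of dv: v^2*(27*u - 18*v)
F^* omega = (27*v^3) du + (v^2*(27*u - 18*v)) dv.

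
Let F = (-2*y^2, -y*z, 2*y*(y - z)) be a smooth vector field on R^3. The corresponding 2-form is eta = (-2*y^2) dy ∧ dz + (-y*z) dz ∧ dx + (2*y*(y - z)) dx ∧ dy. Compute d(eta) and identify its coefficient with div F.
d(eta) = (-2*y - z) dx ∧ dy ∧ dz; div F = -2*y - z

For a 2-form in R^3 of the form above, applying d gives a 3-form with coefficient ∂P/∂x + ∂Q/∂y + ∂R/∂z:
  ∂P/∂x = 0
  ∂Q/∂y = -z
  ∂R/∂z = -2*y
Sum = -2*y - z, which is exactly div F.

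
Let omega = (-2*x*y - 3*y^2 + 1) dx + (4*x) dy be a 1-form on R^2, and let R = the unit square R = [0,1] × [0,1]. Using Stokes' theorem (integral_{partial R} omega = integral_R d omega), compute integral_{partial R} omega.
integral_(partial R) omega = 8

Stokes: integral_partial_R omega = integral_R d omega with d omega = (∂Q/∂x - ∂P/∂y) dx ∧ dy.
  ∂Q/∂x = 4
  ∂P/∂y = -2*x - 6*y
  integrand = ∂Q/∂x - ∂P/∂y = 2*x + 6*y + 4.
Integrating over R: integral_0^1 integral_0^1 (2*x + 6*y + 4) dx dy = 8.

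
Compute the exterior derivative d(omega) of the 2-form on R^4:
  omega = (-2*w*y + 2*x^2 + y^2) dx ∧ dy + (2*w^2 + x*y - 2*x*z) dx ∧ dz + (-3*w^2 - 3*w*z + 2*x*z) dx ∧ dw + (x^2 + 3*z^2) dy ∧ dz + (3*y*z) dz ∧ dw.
d(omega) = (-2*y) dx ∧ dy ∧ dw + (x) dx ∧ dy ∧ dz + (7*w - 2*x) dx ∧ dz ∧ dw + (3*z) dy ∧ dz ∧ dw

For a 2-form omega = sum_{i<j} g_{ij} dx_i ∧ dx_j, the exterior derivative is
  d(omega) = sum_{i<j} d(g_{ij}) ∧ dx_i ∧ dx_j = sum_{i<j, k} (∂g_{ij}/∂x_k) dx_k ∧ dx_i ∧ dx_j.
Expand each term, using dx_k ∧ dx_i ∧ dx_j = sgn(permutation) dx_{(a)} ∧ dx_{(b)} ∧ dx_{(c)} with (a < b < c) sorted:
  d(-2*w*y + 2*x^2 + y^2) includes (∂/∂w)(-2*w*y + 2*x^2 + y^2) dw = (-2*y) dw, which multiplied by dx ∧ dy gives (-2*y) dx ∧ dy ∧ dw
  d(2*w^2 + x*y - 2*x*z) includes (∂/∂y)(2*w^2 + x*y - 2*x*z) dy = (x) dy, which multiplied by dx ∧ dz gives (-x) dx ∧ dy ∧ dz
  d(2*w^2 + x*y - 2*x*z) includes (∂/∂w)(2*w^2 + x*y - 2*x*z) dw = (4*w) dw, which multiplied by dx ∧ dz gives (4*w) dx ∧ dz ∧ dw
  d(-3*w^2 - 3*w*z + 2*x*z) includes (∂/∂z)(-3*w^2 - 3*w*z + 2*x*z) dz = (-3*w + 2*x) dz, which multiplied by dx ∧ dw gives (3*w - 2*x) dx ∧ dz ∧ dw
  d(x^2 + 3*z^2) includes (∂/∂x)(x^2 + 3*z^2) dx = (2*x) dx, which multiplied by dy ∧ dz gives (2*x) dx ∧ dy ∧ dz
  d(3*y*z) includes (∂/∂y)(3*y*z) dy = (3*z) dy, which multiplied by dz ∧ dw gives (3*z) dy ∧ dz ∧ dw
Collecting like 3-forms: d(omega) = (-2*y) dx ∧ dy ∧ dw + (x) dx ∧ dy ∧ dz + (7*w - 2*x) dx ∧ dz ∧ dw + (3*z) dy ∧ dz ∧ dw.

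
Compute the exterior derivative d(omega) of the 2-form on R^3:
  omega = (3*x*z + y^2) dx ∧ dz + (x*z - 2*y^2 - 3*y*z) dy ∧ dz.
d(omega) = (-2*y + z) dx ∧ dy ∧ dz

For a 2-form omega = sum_{i<j} g_{ij} dx_i ∧ dx_j, the exterior derivative is
  d(omega) = sum_{i<j} d(g_{ij}) ∧ dx_i ∧ dx_j = sum_{i<j, k} (∂g_{ij}/∂x_k) dx_k ∧ dx_i ∧ dx_j.
Expand each term, using dx_k ∧ dx_i ∧ dx_j = sgn(permutation) dx_{(a)} ∧ dx_{(b)} ∧ dx_{(c)} with (a < b < c) sorted:
  d(3*x*z + y^2) includes (∂/∂y)(3*x*z + y^2) dy = (2*y) dy, which multiplied by dx ∧ dz gives (-2*y) dx ∧ dy ∧ dz
  d(x*z - 2*y^2 - 3*y*z) includes (∂/∂x)(x*z - 2*y^2 - 3*y*z) dx = (z) dx, which multiplied by dy ∧ dz gives (z) dx ∧ dy ∧ dz
Collecting like 3-forms: d(omega) = (-2*y + z) dx ∧ dy ∧ dz.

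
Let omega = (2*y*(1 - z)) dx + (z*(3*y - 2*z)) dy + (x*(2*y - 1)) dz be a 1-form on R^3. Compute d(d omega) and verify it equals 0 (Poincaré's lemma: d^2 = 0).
d(d omega) = 0

Step 1: d omega = sum_{i<j} (∂f_j/∂x_i - ∂f_i/∂x_j) dx_i ∧ dx_j:
  coeff of dx ∧ dy: 2*z - 2
  coeff of dx ∧ dz: 4*y - 1
  coeff of dy ∧ dz: 2*x - 3*y + 4*z
Step 2: Apply d again to each 2-form coefficient. The only possible 3-form in R^3 is dx ∧ dy ∧ dz, with coefficient
  ∂(coeff of dy∧dz)/∂x - ∂(coeff of dx∧dz)/∂y + ∂(coeff of dx∧dy)/∂z
  = ∂/∂x (2*x - 3*y + 4*z) - ∂/∂y (4*y - 1) + ∂/∂z (2*z - 2).
Each of these terms simplifies to sums of mixed partials that cancel in pairs. The result is 0 (by equality of mixed partials for smooth functions — Schwarz / Clairaut).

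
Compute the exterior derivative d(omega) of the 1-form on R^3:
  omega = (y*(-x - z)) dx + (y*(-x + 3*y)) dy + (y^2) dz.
d(omega) = (x - y + z) dx ∧ dy + (y) dx ∧ dz + (2*y) dy ∧ dz

For a 1-form omega = sum_i f_i dx_i, the exterior derivative is
  d(omega) = sum_{i < j} (∂f_j/∂x_i - ∂f_i/∂x_j) dx_i ∧ dx_j.
  coefficient of dx ∧ dy: ∂f_2/∂x - ∂f_1/∂y = ∂(y*(-x + 3*y))/∂x - ∂(y*(-x - z))/∂y = x - y + z
  coefficient of dx ∧ dz: ∂f_3/∂x - ∂f_1/∂z = ∂(y^2)/∂x - ∂(y*(-x - z))/∂z = y
  coefficient of dy ∧ dz: ∂f_3/∂y - ∂f_2/∂z = ∂(y^2)/∂y - ∂(y*(-x + 3*y))/∂z = 2*y
Assembling: d(omega) = (x - y + z) dx ∧ dy + (y) dx ∧ dz + (2*y) dy ∧ dz.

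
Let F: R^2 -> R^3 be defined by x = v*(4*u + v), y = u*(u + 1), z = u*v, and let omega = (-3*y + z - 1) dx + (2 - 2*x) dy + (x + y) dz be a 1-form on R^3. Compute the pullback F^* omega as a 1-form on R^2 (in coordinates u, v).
F^* omega = (-27*u^2*v + 4*u*v^2 - 19*u*v + 4*u + v^3 - 2*v^2 - 4*v + 2) du + (-11*u^3 + 2*u^2*v - 11*u^2 + 3*u*v^2 - 6*u*v - 4*u - 2*v) dv

Using F^*(f dg) = (f ∘ F) d(g ∘ F), substitute each coordinate x_i by F_i(u, v) in f_i, and replace dx_i by d F_i = (∂F_i/∂u) du + (∂F_i/∂v) dv.
  For the x component: f_1(F) = -3*u^2 + u*v - 3*u - 1; d F_1 = (4*v) du + (4*u + 2*v) dv
  For the y component: f_2(F) = -8*u*v - 2*v^2 + 2; d F_2 = (2*u + 1) du + (0) dv
  For the z component: f_3(F) = u^2 + 4*u*v + u + v^2; d F_3 = (v) du + (u) dv
Combining and collecting du, dv coefficients:
  coeff of du: -27*u^2*v + 4*u*v^2 - 19*u*v + 4*u + v^3 - 2*v^2 - 4*v + 2
  coeff of dv: -11*u^3 + 2*u^2*v - 11*u^2 + 3*u*v^2 - 6*u*v - 4*u - 2*v
F^* omega = (-27*u^2*v + 4*u*v^2 - 19*u*v + 4*u + v^3 - 2*v^2 - 4*v + 2) du + (-11*u^3 + 2*u^2*v - 11*u^2 + 3*u*v^2 - 6*u*v - 4*u - 2*v) dv.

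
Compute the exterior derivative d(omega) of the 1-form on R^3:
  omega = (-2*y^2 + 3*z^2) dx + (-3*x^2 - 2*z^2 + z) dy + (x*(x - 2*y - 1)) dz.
d(omega) = (-6*x + 4*y) dx ∧ dy + (2*x - 2*y - 6*z - 1) dx ∧ dz + (-2*x + 4*z - 1) dy ∧ dz

For a 1-form omega = sum_i f_i dx_i, the exterior derivative is
  d(omega) = sum_{i < j} (∂f_j/∂x_i - ∂f_i/∂x_j) dx_i ∧ dx_j.
  coefficient of dx ∧ dy: ∂f_2/∂x - ∂f_1/∂y = ∂(-3*x^2 - 2*z^2 + z)/∂x - ∂(-2*y^2 + 3*z^2)/∂y = -6*x + 4*y
  coefficient of dx ∧ dz: ∂f_3/∂x - ∂f_1/∂z = ∂(x*(x - 2*y - 1))/∂x - ∂(-2*y^2 + 3*z^2)/∂z = 2*x - 2*y - 6*z - 1
  coefficient of dy ∧ dz: ∂f_3/∂y - ∂f_2/∂z = ∂(x*(x - 2*y - 1))/∂y - ∂(-3*x^2 - 2*z^2 + z)/∂z = -2*x + 4*z - 1
Assembling: d(omega) = (-6*x + 4*y) dx ∧ dy + (2*x - 2*y - 6*z - 1) dx ∧ dz + (-2*x + 4*z - 1) dy ∧ dz.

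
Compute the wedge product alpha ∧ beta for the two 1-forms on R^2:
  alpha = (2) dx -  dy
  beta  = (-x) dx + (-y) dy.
alpha ∧ beta = (-x - 2*y) dx ∧ dy

Distribute the wedge, using dx_i ∧ dx_j = -dx_j ∧ dx_i and dx_i ∧ dx_i = 0. For each pair (i, j) with i < j, the coefficient of dx_i ∧ dx_j in alpha ∧ beta is (alpha_i * beta_j - alpha_j * beta_i). Collecting: alpha ∧ beta = (-x - 2*y) dx ∧ dy.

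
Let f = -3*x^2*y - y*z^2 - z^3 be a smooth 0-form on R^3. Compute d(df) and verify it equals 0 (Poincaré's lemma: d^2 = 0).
d(df) = 0

Step 1: df = sum_i (∂f/∂x_i) dx_i = (-6*x*y) dx + (-3*x^2 - z^2) dy + (z*(-2*y - 3*z)) dz.
Step 2: Apply d again. Using the 1-form formula, the coefficient of dx ∧ dy in d(df) is ∂^2 f/∂x ∂y - ∂^2 f/∂y ∂x = (-6*x) - (-6*x) = 0 (equality of mixed partials for smooth f).
Similarly for dx ∧ dz and dy ∧ dz — all coefficients vanish. So d(df) = 0.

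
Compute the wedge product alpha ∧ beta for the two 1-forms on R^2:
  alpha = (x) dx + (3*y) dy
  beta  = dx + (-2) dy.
alpha ∧ beta = (-2*x - 3*y) dx ∧ dy

Distribute the wedge, using dx_i ∧ dx_j = -dx_j ∧ dx_i and dx_i ∧ dx_i = 0. For each pair (i, j) with i < j, the coefficient of dx_i ∧ dx_j in alpha ∧ beta is (alpha_i * beta_j - alpha_j * beta_i). Collecting: alpha ∧ beta = (-2*x - 3*y) dx ∧ dy.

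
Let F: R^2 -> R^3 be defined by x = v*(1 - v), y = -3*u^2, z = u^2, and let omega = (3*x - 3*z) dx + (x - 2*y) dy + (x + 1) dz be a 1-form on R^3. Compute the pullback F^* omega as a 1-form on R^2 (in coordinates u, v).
F^* omega = (2*u*(-18*u^2 + 2*v^2 - 2*v + 1)) du + (6*u^2*v - 3*u^2 + 6*v^3 - 9*v^2 + 3*v) dv

Using F^*(f dg) = (f ∘ F) d(g ∘ F), substitute each coordinate x_i by F_i(u, v) in f_i, and replace dx_i by d F_i = (∂F_i/∂u) du + (∂F_i/∂v) dv.
  For the x component: f_1(F) = -3*u^2 - 3*v^2 + 3*v; d F_1 = (0) du + (1 - 2*v) dv
  For the y component: f_2(F) = 6*u^2 - v^2 + v; d F_2 = (-6*u) du + (0) dv
  For the z component: f_3(F) = -v^2 + v + 1; d F_3 = (2*u) du + (0) dv
Combining and collecting du, dv coefficients:
  coeff of du: 2*u*(-18*u^2 + 2*v^2 - 2*v + 1)
  coeff of dv: 6*u^2*v - 3*u^2 + 6*v^3 - 9*v^2 + 3*v
F^* omega = (2*u*(-18*u^2 + 2*v^2 - 2*v + 1)) du + (6*u^2*v - 3*u^2 + 6*v^3 - 9*v^2 + 3*v) dv.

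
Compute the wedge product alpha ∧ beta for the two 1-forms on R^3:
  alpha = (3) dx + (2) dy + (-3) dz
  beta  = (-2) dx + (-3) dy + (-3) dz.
alpha ∧ beta = (-5) dx ∧ dy + (-15) dx ∧ dz + (-15) dy ∧ dz

Distribute the wedge, using dx_i ∧ dx_j = -dx_j ∧ dx_i and dx_i ∧ dx_i = 0. For each pair (i, j) with i < j, the coefficient of dx_i ∧ dx_j in alpha ∧ beta is (alpha_i * beta_j - alpha_j * beta_i). Collecting: alpha ∧ beta = (-5) dx ∧ dy + (-15) dx ∧ dz + (-15) dy ∧ dz.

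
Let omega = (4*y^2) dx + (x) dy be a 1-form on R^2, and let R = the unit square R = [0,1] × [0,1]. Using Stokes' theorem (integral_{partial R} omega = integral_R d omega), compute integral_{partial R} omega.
integral_(partial R) omega = -3

Stokes: integral_partial_R omega = integral_R d omega with d omega = (∂Q/∂x - ∂P/∂y) dx ∧ dy.
  ∂Q/∂x = 1
  ∂P/∂y = 8*y
  integrand = ∂Q/∂x - ∂P/∂y = 1 - 8*y.
Integrating over R: integral_0^1 integral_0^1 (1 - 8*y) dx dy = -3.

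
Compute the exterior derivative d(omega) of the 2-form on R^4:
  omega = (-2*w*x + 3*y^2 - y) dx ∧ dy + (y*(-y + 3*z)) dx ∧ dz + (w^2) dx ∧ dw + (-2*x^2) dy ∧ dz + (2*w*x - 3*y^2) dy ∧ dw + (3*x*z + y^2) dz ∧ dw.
d(omega) = (2*w - 2*x) dx ∧ dy ∧ dw + (-4*x + 2*y - 3*z) dx ∧ dy ∧ dz + (3*z) dx ∧ dz ∧ dw + (2*y) dy ∧ dz ∧ dw

For a 2-form omega = sum_{i<j} g_{ij} dx_i ∧ dx_j, the exterior derivative is
  d(omega) = sum_{i<j} d(g_{ij}) ∧ dx_i ∧ dx_j = sum_{i<j, k} (∂g_{ij}/∂x_k) dx_k ∧ dx_i ∧ dx_j.
Expand each term, using dx_k ∧ dx_i ∧ dx_j = sgn(permutation) dx_{(a)} ∧ dx_{(b)} ∧ dx_{(c)} with (a < b < c) sorted:
  d(-2*w*x + 3*y^2 - y) includes (∂/∂w)(-2*w*x + 3*y^2 - y) dw = (-2*x) dw, which multiplied by dx ∧ dy gives (-2*x) dx ∧ dy ∧ dw
  d(y*(-y + 3*z)) includes (∂/∂y)(y*(-y + 3*z)) dy = (-2*y + 3*z) dy, which multiplied by dx ∧ dz gives (2*y - 3*z) dx ∧ dy ∧ dz
  d(-2*x^2) includes (∂/∂x)(-2*x^2) dx = (-4*x) dx, which multiplied by dy ∧ dz gives (-4*x) dx ∧ dy ∧ dz
  d(2*w*x - 3*y^2) includes (∂/∂x)(2*w*x - 3*y^2) dx = (2*w) dx, which multiplied by dy ∧ dw gives (2*w) dx ∧ dy ∧ dw
  d(3*x*z + y^2) includes (∂/∂x)(3*x*z + y^2) dx = (3*z) dx, which multiplied by dz ∧ dw gives (3*z) dx ∧ dz ∧ dw
  d(3*x*z + y^2) includes (∂/∂y)(3*x*z + y^2) dy = (2*y) dy, which multiplied by dz ∧ dw gives (2*y) dy ∧ dz ∧ dw
Collecting like 3-forms: d(omega) = (2*w - 2*x) dx ∧ dy ∧ dw + (-4*x + 2*y - 3*z) dx ∧ dy ∧ dz + (3*z) dx ∧ dz ∧ dw + (2*y) dy ∧ dz ∧ dw.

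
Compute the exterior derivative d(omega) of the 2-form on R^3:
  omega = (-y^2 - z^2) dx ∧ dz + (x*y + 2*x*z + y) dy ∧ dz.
d(omega) = (3*y + 2*z) dx ∧ dy ∧ dz

For a 2-form omega = sum_{i<j} g_{ij} dx_i ∧ dx_j, the exterior derivative is
  d(omega) = sum_{i<j} d(g_{ij}) ∧ dx_i ∧ dx_j = sum_{i<j, k} (∂g_{ij}/∂x_k) dx_k ∧ dx_i ∧ dx_j.
Expand each term, using dx_k ∧ dx_i ∧ dx_j = sgn(permutation) dx_{(a)} ∧ dx_{(b)} ∧ dx_{(c)} with (a < b < c) sorted:
  d(-y^2 - z^2) includes (∂/∂y)(-y^2 - z^2) dy = (-2*y) dy, which multiplied by dx ∧ dz gives (2*y) dx ∧ dy ∧ dz
  d(x*y + 2*x*z + y) includes (∂/∂x)(x*y + 2*x*z + y) dx = (y + 2*z) dx, which multiplied by dy ∧ dz gives (y + 2*z) dx ∧ dy ∧ dz
Collecting like 3-forms: d(omega) = (3*y + 2*z) dx ∧ dy ∧ dz.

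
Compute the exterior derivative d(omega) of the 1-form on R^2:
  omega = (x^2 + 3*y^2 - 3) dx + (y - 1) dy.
d(omega) = (-6*y) dx ∧ dy

For a 1-form omega = sum_i f_i dx_i, the exterior derivative is
  d(omega) = sum_{i < j} (∂f_j/∂x_i - ∂f_i/∂x_j) dx_i ∧ dx_j.
  coefficient of dx ∧ dy: ∂f_2/∂x - ∂f_1/∂y = ∂(y - 1)/∂x - ∂(x^2 + 3*y^2 - 3)/∂y = -6*y
Assembling: d(omega) = (-6*y) dx ∧ dy.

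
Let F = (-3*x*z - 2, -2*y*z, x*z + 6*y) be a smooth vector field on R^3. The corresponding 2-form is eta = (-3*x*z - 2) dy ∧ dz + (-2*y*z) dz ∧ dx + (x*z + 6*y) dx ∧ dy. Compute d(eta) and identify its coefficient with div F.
d(eta) = (x - 5*z) dx ∧ dy ∧ dz; div F = x - 5*z

For a 2-form in R^3 of the form above, applying d gives a 3-form with coefficient ∂P/∂x + ∂Q/∂y + ∂R/∂z:
  ∂P/∂x = -3*z
  ∂Q/∂y = -2*z
  ∂R/∂z = x
Sum = x - 5*z, which is exactly div F.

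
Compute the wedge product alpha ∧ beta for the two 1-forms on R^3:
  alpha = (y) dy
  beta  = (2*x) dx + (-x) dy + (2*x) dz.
alpha ∧ beta = (-2*x*y) dx ∧ dy + (2*x*y) dy ∧ dz

Distribute the wedge, using dx_i ∧ dx_j = -dx_j ∧ dx_i and dx_i ∧ dx_i = 0. For each pair (i, j) with i < j, the coefficient of dx_i ∧ dx_j in alpha ∧ beta is (alpha_i * beta_j - alpha_j * beta_i). Collecting: alpha ∧ beta = (-2*x*y) dx ∧ dy + (2*x*y) dy ∧ dz.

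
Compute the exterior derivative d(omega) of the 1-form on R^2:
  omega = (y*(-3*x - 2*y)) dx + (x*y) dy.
d(omega) = (3*x + 5*y) dx ∧ dy

For a 1-form omega = sum_i f_i dx_i, the exterior derivative is
  d(omega) = sum_{i < j} (∂f_j/∂x_i - ∂f_i/∂x_j) dx_i ∧ dx_j.
  coefficient of dx ∧ dy: ∂f_2/∂x - ∂f_1/∂y = ∂(x*y)/∂x - ∂(y*(-3*x - 2*y))/∂y = 3*x + 5*y
Assembling: d(omega) = (3*x + 5*y) dx ∧ dy.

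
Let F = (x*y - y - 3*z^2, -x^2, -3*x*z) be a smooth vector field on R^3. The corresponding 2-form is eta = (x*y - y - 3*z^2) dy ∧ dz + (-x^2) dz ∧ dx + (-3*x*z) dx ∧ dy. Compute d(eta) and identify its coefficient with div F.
d(eta) = (-3*x + y) dx ∧ dy ∧ dz; div F = -3*x + y

For a 2-form in R^3 of the form above, applying d gives a 3-form with coefficient ∂P/∂x + ∂Q/∂y + ∂R/∂z:
  ∂P/∂x = y
  ∂Q/∂y = 0
  ∂R/∂z = -3*x
Sum = -3*x + y, which is exactly div F.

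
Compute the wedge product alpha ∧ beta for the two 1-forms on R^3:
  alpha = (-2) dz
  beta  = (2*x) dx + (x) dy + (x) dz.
alpha ∧ beta = (4*x) dx ∧ dz + (2*x) dy ∧ dz

Distribute the wedge, using dx_i ∧ dx_j = -dx_j ∧ dx_i and dx_i ∧ dx_i = 0. For each pair (i, j) with i < j, the coefficient of dx_i ∧ dx_j in alpha ∧ beta is (alpha_i * beta_j - alpha_j * beta_i). Collecting: alpha ∧ beta = (4*x) dx ∧ dz + (2*x) dy ∧ dz.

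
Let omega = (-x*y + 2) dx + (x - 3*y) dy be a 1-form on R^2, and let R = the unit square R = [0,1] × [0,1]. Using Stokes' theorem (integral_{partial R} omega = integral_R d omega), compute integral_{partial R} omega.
integral_(partial R) omega = 3/2

Stokes: integral_partial_R omega = integral_R d omega with d omega = (∂Q/∂x - ∂P/∂y) dx ∧ dy.
  ∂Q/∂x = 1
  ∂P/∂y = -x
  integrand = ∂Q/∂x - ∂P/∂y = x + 1.
Integrating over R: integral_0^1 integral_0^1 (x + 1) dx dy = 3/2.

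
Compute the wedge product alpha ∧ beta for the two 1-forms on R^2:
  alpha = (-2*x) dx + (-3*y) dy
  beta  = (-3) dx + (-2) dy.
alpha ∧ beta = (4*x - 9*y) dx ∧ dy

Distribute the wedge, using dx_i ∧ dx_j = -dx_j ∧ dx_i and dx_i ∧ dx_i = 0. For each pair (i, j) with i < j, the coefficient of dx_i ∧ dx_j in alpha ∧ beta is (alpha_i * beta_j - alpha_j * beta_i). Collecting: alpha ∧ beta = (4*x - 9*y) dx ∧ dy.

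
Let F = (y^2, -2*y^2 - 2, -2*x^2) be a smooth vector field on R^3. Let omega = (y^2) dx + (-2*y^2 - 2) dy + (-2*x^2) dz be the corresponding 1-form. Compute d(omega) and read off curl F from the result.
d(omega) = (0) dy ∧ dz + (4*x) dz ∧ dx + (-2*y) dx ∧ dy; curl F = (0, 4*x, -2*y)

d omega = sum_{i<j} (∂f_j/∂x_i - ∂f_i/∂x_j) dx_i ∧ dx_j. Under the identification (dy ∧ dz, dz ∧ dx, dx ∧ dy) ↔ (e_x, e_y, e_z), the coefficients are exactly the components of curl F. Compute:
  ∂R/∂y - ∂Q/∂z = (0) - (0) = 0
  ∂P/∂z - ∂R/∂x = (0) - (-4*x) = 4*x
  ∂Q/∂x - ∂P/∂y = (0) - (2*y) = -2*y.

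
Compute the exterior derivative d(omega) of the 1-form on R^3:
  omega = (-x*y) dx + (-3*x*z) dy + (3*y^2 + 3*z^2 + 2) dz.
d(omega) = (x - 3*z) dx ∧ dy + (3*x + 6*y) dy ∧ dz

For a 1-form omega = sum_i f_i dx_i, the exterior derivative is
  d(omega) = sum_{i < j} (∂f_j/∂x_i - ∂f_i/∂x_j) dx_i ∧ dx_j.
  coefficient of dx ∧ dy: ∂f_2/∂x - ∂f_1/∂y = ∂(-3*x*z)/∂x - ∂(-x*y)/∂y = x - 3*z
  coefficient of dy ∧ dz: ∂f_3/∂y - ∂f_2/∂z = ∂(3*y^2 + 3*z^2 + 2)/∂y - ∂(-3*x*z)/∂z = 3*x + 6*y
Assembling: d(omega) = (x - 3*z) dx ∧ dy + (3*x + 6*y) dy ∧ dz.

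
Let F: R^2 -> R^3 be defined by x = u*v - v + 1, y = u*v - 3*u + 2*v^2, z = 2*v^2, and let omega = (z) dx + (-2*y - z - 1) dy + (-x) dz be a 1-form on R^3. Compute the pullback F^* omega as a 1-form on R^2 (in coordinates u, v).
F^* omega = (-2*u*v^2 + 12*u*v - 18*u - 4*v^3 + 18*v^2 - v + 3) du + (-2*u^2*v + 6*u^2 - 16*u*v^2 + 24*u*v - u - 24*v^3 + 2*v^2 - 8*v) dv

Using F^*(f dg) = (f ∘ F) d(g ∘ F), substitute each coordinate x_i by F_i(u, v) in f_i, and replace dx_i by d F_i = (∂F_i/∂u) du + (∂F_i/∂v) dv.
  For the x component: f_1(F) = 2*v^2; d F_1 = (v) du + (u - 1) dv
  For the y component: f_2(F) = -2*u*v + 6*u - 6*v^2 - 1; d F_2 = (v - 3) du + (u + 4*v) dv
  For the z component: f_3(F) = -u*v + v - 1; d F_3 = (0) du + (4*v) dv
Combining and collecting du, dv coefficients:
  coeff of du: -2*u*v^2 + 12*u*v - 18*u - 4*v^3 + 18*v^2 - v + 3
  coeff of dv: -2*u^2*v + 6*u^2 - 16*u*v^2 + 24*u*v - u - 24*v^3 + 2*v^2 - 8*v
F^* omega = (-2*u*v^2 + 12*u*v - 18*u - 4*v^3 + 18*v^2 - v + 3) du + (-2*u^2*v + 6*u^2 - 16*u*v^2 + 24*u*v - u - 24*v^3 + 2*v^2 - 8*v) dv.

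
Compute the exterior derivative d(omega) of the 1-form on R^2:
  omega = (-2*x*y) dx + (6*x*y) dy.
d(omega) = (2*x + 6*y) dx ∧ dy

For a 1-form omega = sum_i f_i dx_i, the exterior derivative is
  d(omega) = sum_{i < j} (∂f_j/∂x_i - ∂f_i/∂x_j) dx_i ∧ dx_j.
  coefficient of dx ∧ dy: ∂f_2/∂x - ∂f_1/∂y = ∂(6*x*y)/∂x - ∂(-2*x*y)/∂y = 2*x + 6*y
Assembling: d(omega) = (2*x + 6*y) dx ∧ dy.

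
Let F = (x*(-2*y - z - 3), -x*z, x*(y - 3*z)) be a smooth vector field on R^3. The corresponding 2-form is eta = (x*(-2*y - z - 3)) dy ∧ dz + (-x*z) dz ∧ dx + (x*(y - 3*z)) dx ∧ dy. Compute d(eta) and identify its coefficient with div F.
d(eta) = (-3*x - 2*y - z - 3) dx ∧ dy ∧ dz; div F = -3*x - 2*y - z - 3

For a 2-form in R^3 of the form above, applying d gives a 3-form with coefficient ∂P/∂x + ∂Q/∂y + ∂R/∂z:
  ∂P/∂x = -2*y - z - 3
  ∂Q/∂y = 0
  ∂R/∂z = -3*x
Sum = -3*x - 2*y - z - 3, which is exactly div F.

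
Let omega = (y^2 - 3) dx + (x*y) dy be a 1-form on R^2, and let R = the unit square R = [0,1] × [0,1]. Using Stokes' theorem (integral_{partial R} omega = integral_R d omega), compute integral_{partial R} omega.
integral_(partial R) omega = -1/2

Stokes: integral_partial_R omega = integral_R d omega with d omega = (∂Q/∂x - ∂P/∂y) dx ∧ dy.
  ∂Q/∂x = y
  ∂P/∂y = 2*y
  integrand = ∂Q/∂x - ∂P/∂y = -y.
Integrating over R: integral_0^1 integral_0^1 (-y) dx dy = -1/2.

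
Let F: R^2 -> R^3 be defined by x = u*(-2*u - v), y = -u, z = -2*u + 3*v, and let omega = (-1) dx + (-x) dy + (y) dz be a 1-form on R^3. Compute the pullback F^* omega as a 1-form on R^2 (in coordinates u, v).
F^* omega = (-2*u^2 - u*v + 6*u + v) du + (-2*u) dv

Using F^*(f dg) = (f ∘ F) d(g ∘ F), substitute each coordinate x_i by F_i(u, v) in f_i, and replace dx_i by d F_i = (∂F_i/∂u) du + (∂F_i/∂v) dv.
  For the x component: f_1(F) = -1; d F_1 = (-4*u - v) du + (-u) dv
  For the y component: f_2(F) = u*(2*u + v); d F_2 = (-1) du + (0) dv
  For the z component: f_3(F) = -u; d F_3 = (-2) du + (3) dv
Combining and collecting du, dv coefficients:
  coeff of du: -2*u^2 - u*v + 6*u + v
  coeff of dv: -2*u
F^* omega = (-2*u^2 - u*v + 6*u + v) du + (-2*u) dv.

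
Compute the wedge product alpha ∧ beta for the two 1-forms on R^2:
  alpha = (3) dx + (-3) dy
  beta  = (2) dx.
alpha ∧ beta = (6) dx ∧ dy

Distribute the wedge, using dx_i ∧ dx_j = -dx_j ∧ dx_i and dx_i ∧ dx_i = 0. For each pair (i, j) with i < j, the coefficient of dx_i ∧ dx_j in alpha ∧ beta is (alpha_i * beta_j - alpha_j * beta_i). Collecting: alpha ∧ beta = (6) dx ∧ dy.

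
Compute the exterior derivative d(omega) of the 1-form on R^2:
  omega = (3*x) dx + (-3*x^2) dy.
d(omega) = (-6*x) dx ∧ dy

For a 1-form omega = sum_i f_i dx_i, the exterior derivative is
  d(omega) = sum_{i < j} (∂f_j/∂x_i - ∂f_i/∂x_j) dx_i ∧ dx_j.
  coefficient of dx ∧ dy: ∂f_2/∂x - ∂f_1/∂y = ∂(-3*x^2)/∂x - ∂(3*x)/∂y = -6*x
Assembling: d(omega) = (-6*x) dx ∧ dy.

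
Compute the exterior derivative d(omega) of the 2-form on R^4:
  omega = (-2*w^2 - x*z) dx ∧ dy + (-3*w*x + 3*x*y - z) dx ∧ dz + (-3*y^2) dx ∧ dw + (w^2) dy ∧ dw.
d(omega) = (-4*x) dx ∧ dy ∧ dz + (-4*w + 6*y) dx ∧ dy ∧ dw + (-3*x) dx ∧ dz ∧ dw

For a 2-form omega = sum_{i<j} g_{ij} dx_i ∧ dx_j, the exterior derivative is
  d(omega) = sum_{i<j} d(g_{ij}) ∧ dx_i ∧ dx_j = sum_{i<j, k} (∂g_{ij}/∂x_k) dx_k ∧ dx_i ∧ dx_j.
Expand each term, using dx_k ∧ dx_i ∧ dx_j = sgn(permutation) dx_{(a)} ∧ dx_{(b)} ∧ dx_{(c)} with (a < b < c) sorted:
  d(-2*w^2 - x*z) includes (∂/∂z)(-2*w^2 - x*z) dz = (-x) dz, which multiplied by dx ∧ dy gives (-x) dx ∧ dy ∧ dz
  d(-2*w^2 - x*z) includes (∂/∂w)(-2*w^2 - x*z) dw = (-4*w) dw, which multiplied by dx ∧ dy gives (-4*w) dx ∧ dy ∧ dw
  d(-3*w*x + 3*x*y - z) includes (∂/∂y)(-3*w*x + 3*x*y - z) dy = (3*x) dy, which multiplied by dx ∧ dz gives (-3*x) dx ∧ dy ∧ dz
  d(-3*w*x + 3*x*y - z) includes (∂/∂w)(-3*w*x + 3*x*y - z) dw = (-3*x) dw, which multiplied by dx ∧ dz gives (-3*x) dx ∧ dz ∧ dw
  d(-3*y^2) includes (∂/∂y)(-3*y^2) dy = (-6*y) dy, which multiplied by dx ∧ dw gives (6*y) dx ∧ dy ∧ dw
Collecting like 3-forms: d(omega) = (-4*x) dx ∧ dy ∧ dz + (-4*w + 6*y) dx ∧ dy ∧ dw + (-3*x) dx ∧ dz ∧ dw.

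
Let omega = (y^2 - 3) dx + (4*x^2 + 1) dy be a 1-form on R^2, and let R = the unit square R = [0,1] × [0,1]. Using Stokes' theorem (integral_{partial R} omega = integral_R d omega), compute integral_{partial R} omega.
integral_(partial R) omega = 3

Stokes: integral_partial_R omega = integral_R d omega with d omega = (∂Q/∂x - ∂P/∂y) dx ∧ dy.
  ∂Q/∂x = 8*x
  ∂P/∂y = 2*y
  integrand = ∂Q/∂x - ∂P/∂y = 8*x - 2*y.
Integrating over R: integral_0^1 integral_0^1 (8*x - 2*y) dx dy = 3.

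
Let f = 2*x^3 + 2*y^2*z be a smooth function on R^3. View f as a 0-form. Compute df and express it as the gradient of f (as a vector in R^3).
df = (6*x^2) dx + (4*y*z) dy + (2*y^2) dz; grad f = (6*x^2, 4*y*z, 2*y^2)

For a 0-form f, d f = (∂f/∂x) dx + (∂f/∂y) dy + (∂f/∂z) dz. The components of the vector representation are exactly the entries of grad f in Cartesian coordinates:
  ∂f/∂x = 6*x^2
  ∂f/∂y = 4*y*z
  ∂f/∂z = 2*y^2.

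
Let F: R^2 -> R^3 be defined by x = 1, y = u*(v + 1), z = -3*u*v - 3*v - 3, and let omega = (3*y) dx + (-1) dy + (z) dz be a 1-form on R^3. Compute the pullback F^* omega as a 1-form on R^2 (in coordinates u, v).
F^* omega = (9*u*v^2 + 9*v^2 + 8*v - 1) du + (9*u^2*v + 18*u*v + 8*u + 9*v + 9) dv

Using F^*(f dg) = (f ∘ F) d(g ∘ F), substitute each coordinate x_i by F_i(u, v) in f_i, and replace dx_i by d F_i = (∂F_i/∂u) du + (∂F_i/∂v) dv.
  For the x component: f_1(F) = 3*u*(v + 1); d F_1 = (0) du + (0) dv
  For the y component: f_2(F) = -1; d F_2 = (v + 1) du + (u) dv
  For the z component: f_3(F) = -3*u*v - 3*v - 3; d F_3 = (-3*v) du + (-3*u - 3) dv
Combining and collecting du, dv coefficients:
  coeff of du: 9*u*v^2 + 9*v^2 + 8*v - 1
  coeff of dv: 9*u^2*v + 18*u*v + 8*u + 9*v + 9
F^* omega = (9*u*v^2 + 9*v^2 + 8*v - 1) du + (9*u^2*v + 18*u*v + 8*u + 9*v + 9) dv.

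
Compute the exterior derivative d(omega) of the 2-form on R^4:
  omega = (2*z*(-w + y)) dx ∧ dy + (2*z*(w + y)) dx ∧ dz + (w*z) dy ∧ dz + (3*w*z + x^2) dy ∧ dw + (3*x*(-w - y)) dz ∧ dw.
d(omega) = (-2*w + 2*y - 2*z) dx ∧ dy ∧ dz + (2*x - 2*z) dx ∧ dy ∧ dw + (-3*w - 3*y + 2*z) dx ∧ dz ∧ dw + (-3*w - 3*x + z) dy ∧ dz ∧ dw

For a 2-form omega = sum_{i<j} g_{ij} dx_i ∧ dx_j, the exterior derivative is
  d(omega) = sum_{i<j} d(g_{ij}) ∧ dx_i ∧ dx_j = sum_{i<j, k} (∂g_{ij}/∂x_k) dx_k ∧ dx_i ∧ dx_j.
Expand each term, using dx_k ∧ dx_i ∧ dx_j = sgn(permutation) dx_{(a)} ∧ dx_{(b)} ∧ dx_{(c)} with (a < b < c) sorted:
  d(2*z*(-w + y)) includes (∂/∂z)(2*z*(-w + y)) dz = (-2*w + 2*y) dz, which multiplied by dx ∧ dy gives (-2*w + 2*y) dx ∧ dy ∧ dz
  d(2*z*(-w + y)) includes (∂/∂w)(2*z*(-w + y)) dw = (-2*z) dw, which multiplied by dx ∧ dy gives (-2*z) dx ∧ dy ∧ dw
  d(2*z*(w + y)) includes (∂/∂y)(2*z*(w + y)) dy = (2*z) dy, which multiplied by dx ∧ dz gives (-2*z) dx ∧ dy ∧ dz
  d(2*z*(w + y)) includes (∂/∂w)(2*z*(w + y)) dw = (2*z) dw, which multiplied by dx ∧ dz gives (2*z) dx ∧ dz ∧ dw
  d(w*z) includes (∂/∂w)(w*z) dw = (z) dw, which multiplied by dy ∧ dz gives (z) dy ∧ dz ∧ dw
  d(3*w*z + x^2) includes (∂/∂x)(3*w*z + x^2) dx = (2*x) dx, which multiplied by dy ∧ dw gives (2*x) dx ∧ dy ∧ dw
  d(3*w*z + x^2) includes (∂/∂z)(3*w*z + x^2) dz = (3*w) dz, which multiplied by dy ∧ dw gives (-3*w) dy ∧ dz ∧ dw
  d(3*x*(-w - y)) includes (∂/∂x)(3*x*(-w - y)) dx = (-3*w - 3*y) dx, which multiplied by dz ∧ dw gives (-3*w - 3*y) dx ∧ dz ∧ dw
  d(3*x*(-w - y)) includes (∂/∂y)(3*x*(-w - y)) dy = (-3*x) dy, which multiplied by dz ∧ dw gives (-3*x) dy ∧ dz ∧ dw
Collecting like 3-forms: d(omega) = (-2*w + 2*y - 2*z) dx ∧ dy ∧ dz + (2*x - 2*z) dx ∧ dy ∧ dw + (-3*w - 3*y + 2*z) dx ∧ dz ∧ dw + (-3*w - 3*x + z) dy ∧ dz ∧ dw.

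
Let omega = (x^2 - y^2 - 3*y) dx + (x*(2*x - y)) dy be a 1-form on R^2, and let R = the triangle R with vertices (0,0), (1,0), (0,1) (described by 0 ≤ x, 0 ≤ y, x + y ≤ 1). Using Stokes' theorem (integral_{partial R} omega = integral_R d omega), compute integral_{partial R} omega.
integral_(partial R) omega = 7/3

Stokes: integral_partial_R omega = integral_R d omega with d omega = (∂Q/∂x - ∂P/∂y) dx ∧ dy.
  ∂Q/∂x = 4*x - y
  ∂P/∂y = -2*y - 3
  integrand = ∂Q/∂x - ∂P/∂y = 4*x + y + 3.
Integrating over R: integral_0^1 integral_0^{1-x} (4*x + y + 3) dy dx = 7/3.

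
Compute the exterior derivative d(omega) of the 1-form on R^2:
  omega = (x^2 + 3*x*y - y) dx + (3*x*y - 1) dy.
d(omega) = (-3*x + 3*y + 1) dx ∧ dy

For a 1-form omega = sum_i f_i dx_i, the exterior derivative is
  d(omega) = sum_{i < j} (∂f_j/∂x_i - ∂f_i/∂x_j) dx_i ∧ dx_j.
  coefficient of dx ∧ dy: ∂f_2/∂x - ∂f_1/∂y = ∂(3*x*y - 1)/∂x - ∂(x^2 + 3*x*y - y)/∂y = -3*x + 3*y + 1
Assembling: d(omega) = (-3*x + 3*y + 1) dx ∧ dy.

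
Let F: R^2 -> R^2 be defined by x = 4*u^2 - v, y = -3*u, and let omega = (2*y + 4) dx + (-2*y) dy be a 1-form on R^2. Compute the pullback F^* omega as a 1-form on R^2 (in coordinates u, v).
F^* omega = (2*u*(7 - 24*u)) du + (6*u - 4) dv

Using F^*(f dg) = (f ∘ F) d(g ∘ F), substitute each coordinate x_i by F_i(u, v) in f_i, and replace dx_i by d F_i = (∂F_i/∂u) du + (∂F_i/∂v) dv.
  For the x component: f_1(F) = 4 - 6*u; d F_1 = (8*u) du + (-1) dv
  For the y component: f_2(F) = 6*u; d F_2 = (-3) du + (0) dv
Combining and collecting du, dv coefficients:
  coeff of du: 2*u*(7 - 24*u)
  coeff of dv: 6*u - 4
F^* omega = (2*u*(7 - 24*u)) du + (6*u - 4) dv.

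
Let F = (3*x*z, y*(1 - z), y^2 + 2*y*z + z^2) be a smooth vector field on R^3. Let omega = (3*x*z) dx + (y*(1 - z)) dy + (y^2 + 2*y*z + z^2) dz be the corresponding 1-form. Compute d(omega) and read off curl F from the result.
d(omega) = (3*y + 2*z) dy ∧ dz + (3*x) dz ∧ dx + (0) dx ∧ dy; curl F = (3*y + 2*z, 3*x, 0)

d omega = sum_{i<j} (∂f_j/∂x_i - ∂f_i/∂x_j) dx_i ∧ dx_j. Under the identification (dy ∧ dz, dz ∧ dx, dx ∧ dy) ↔ (e_x, e_y, e_z), the coefficients are exactly the components of curl F. Compute:
  ∂R/∂y - ∂Q/∂z = (2*y + 2*z) - (-y) = 3*y + 2*z
  ∂P/∂z - ∂R/∂x = (3*x) - (0) = 3*x
  ∂Q/∂x - ∂P/∂y = (0) - (0) = 0.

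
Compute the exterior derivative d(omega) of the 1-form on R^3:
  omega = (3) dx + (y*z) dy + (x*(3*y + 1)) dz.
d(omega) = (3*y + 1) dx ∧ dz + (3*x - y) dy ∧ dz

For a 1-form omega = sum_i f_i dx_i, the exterior derivative is
  d(omega) = sum_{i < j} (∂f_j/∂x_i - ∂f_i/∂x_j) dx_i ∧ dx_j.
  coefficient of dx ∧ dz: ∂f_3/∂x - ∂f_1/∂z = ∂(x*(3*y + 1))/∂x - ∂(3)/∂z = 3*y + 1
  coefficient of dy ∧ dz: ∂f_3/∂y - ∂f_2/∂z = ∂(x*(3*y + 1))/∂y - ∂(y*z)/∂z = 3*x - y
Assembling: d(omega) = (3*y + 1) dx ∧ dz + (3*x - y) dy ∧ dz.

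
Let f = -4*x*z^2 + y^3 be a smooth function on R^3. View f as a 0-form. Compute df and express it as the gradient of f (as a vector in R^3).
df = (-4*z^2) dx + (3*y^2) dy + (-8*x*z) dz; grad f = (-4*z^2, 3*y^2, -8*x*z)

For a 0-form f, d f = (∂f/∂x) dx + (∂f/∂y) dy + (∂f/∂z) dz. The components of the vector representation are exactly the entries of grad f in Cartesian coordinates:
  ∂f/∂x = -4*z^2
  ∂f/∂y = 3*y^2
  ∂f/∂z = -8*x*z.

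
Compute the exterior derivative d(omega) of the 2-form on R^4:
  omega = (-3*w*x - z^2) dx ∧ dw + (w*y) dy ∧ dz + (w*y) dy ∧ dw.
d(omega) = (2*z) dx ∧ dz ∧ dw + (y) dy ∧ dz ∧ dw

For a 2-form omega = sum_{i<j} g_{ij} dx_i ∧ dx_j, the exterior derivative is
  d(omega) = sum_{i<j} d(g_{ij}) ∧ dx_i ∧ dx_j = sum_{i<j, k} (∂g_{ij}/∂x_k) dx_k ∧ dx_i ∧ dx_j.
Expand each term, using dx_k ∧ dx_i ∧ dx_j = sgn(permutation) dx_{(a)} ∧ dx_{(b)} ∧ dx_{(c)} with (a < b < c) sorted:
  d(-3*w*x - z^2) includes (∂/∂z)(-3*w*x - z^2) dz = (-2*z) dz, which multiplied by dx ∧ dw gives (2*z) dx ∧ dz ∧ dw
  d(w*y) includes (∂/∂w)(w*y) dw = (y) dw, which multiplied by dy ∧ dz gives (y) dy ∧ dz ∧ dw
Collecting like 3-forms: d(omega) = (2*z) dx ∧ dz ∧ dw + (y) dy ∧ dz ∧ dw.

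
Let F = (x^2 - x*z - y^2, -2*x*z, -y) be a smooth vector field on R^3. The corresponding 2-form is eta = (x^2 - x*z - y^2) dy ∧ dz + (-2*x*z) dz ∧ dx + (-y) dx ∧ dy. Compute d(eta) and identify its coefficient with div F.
d(eta) = (2*x - z) dx ∧ dy ∧ dz; div F = 2*x - z

For a 2-form in R^3 of the form above, applying d gives a 3-form with coefficient ∂P/∂x + ∂Q/∂y + ∂R/∂z:
  ∂P/∂x = 2*x - z
  ∂Q/∂y = 0
  ∂R/∂z = 0
Sum = 2*x - z, which is exactly div F.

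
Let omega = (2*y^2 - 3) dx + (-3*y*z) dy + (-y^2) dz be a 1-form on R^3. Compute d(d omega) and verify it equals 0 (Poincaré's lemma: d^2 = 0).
d(d omega) = 0

Step 1: d omega = sum_{i<j} (∂f_j/∂x_i - ∂f_i/∂x_j) dx_i ∧ dx_j:
  coeff of dx ∧ dy: -4*y
  coeff of dx ∧ dz: 0
  coeff of dy ∧ dz: y
Step 2: Apply d again to each 2-form coefficient. The only possible 3-form in R^3 is dx ∧ dy ∧ dz, with coefficient
  ∂(coeff of dy∧dz)/∂x - ∂(coeff of dx∧dz)/∂y + ∂(coeff of dx∧dy)/∂z
  = ∂/∂x (y) - ∂/∂y (0) + ∂/∂z (-4*y).
Each of these terms simplifies to sums of mixed partials that cancel in pairs. The result is 0 (by equality of mixed partials for smooth functions — Schwarz / Clairaut).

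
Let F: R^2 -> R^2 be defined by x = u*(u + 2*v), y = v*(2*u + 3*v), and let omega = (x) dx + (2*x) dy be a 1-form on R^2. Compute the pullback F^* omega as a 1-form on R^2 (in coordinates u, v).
F^* omega = (2*u*(u^2 + 5*u*v + 6*v^2)) du + (6*u*(u^2 + 4*u*v + 4*v^2)) dv

Using F^*(f dg) = (f ∘ F) d(g ∘ F), substitute each coordinate x_i by F_i(u, v) in f_i, and replace dx_i by d F_i = (∂F_i/∂u) du + (∂F_i/∂v) dv.
  For the x component: f_1(F) = u*(u + 2*v); d F_1 = (2*u + 2*v) du + (2*u) dv
  For the y component: f_2(F) = 2*u*(u + 2*v); d F_2 = (2*v) du + (2*u + 6*v) dv
Combining and collecting du, dv coefficients:
  coeff of du: 2*u*(u^2 + 5*u*v + 6*v^2)
  coeff of dv: 6*u*(u^2 + 4*u*v + 4*v^2)
F^* omega = (2*u*(u^2 + 5*u*v + 6*v^2)) du + (6*u*(u^2 + 4*u*v + 4*v^2)) dv.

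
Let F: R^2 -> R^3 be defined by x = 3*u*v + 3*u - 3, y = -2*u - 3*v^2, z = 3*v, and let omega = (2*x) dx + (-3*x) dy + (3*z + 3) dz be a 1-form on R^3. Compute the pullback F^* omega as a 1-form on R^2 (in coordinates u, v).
F^* omega = (18*u*v^2 + 54*u*v + 36*u - 18*v - 36) du + (18*u^2*v + 18*u^2 + 54*u*v^2 + 54*u*v - 18*u - 27*v + 9) dv

Using F^*(f dg) = (f ∘ F) d(g ∘ F), substitute each coordinate x_i by F_i(u, v) in f_i, and replace dx_i by d F_i = (∂F_i/∂u) du + (∂F_i/∂v) dv.
  For the x component: f_1(F) = 6*u*v + 6*u - 6; d F_1 = (3*v + 3) du + (3*u) dv
  For the y component: f_2(F) = -9*u*v - 9*u + 9; d F_2 = (-2) du + (-6*v) dv
  For the z component: f_3(F) = 9*v + 3; d F_3 = (0) du + (3) dv
Combining and collecting du, dv coefficients:
  coeff of du: 18*u*v^2 + 54*u*v + 36*u - 18*v - 36
  coeff of dv: 18*u^2*v + 18*u^2 + 54*u*v^2 + 54*u*v - 18*u - 27*v + 9
F^* omega = (18*u*v^2 + 54*u*v + 36*u - 18*v - 36) du + (18*u^2*v + 18*u^2 + 54*u*v^2 + 54*u*v - 18*u - 27*v + 9) dv.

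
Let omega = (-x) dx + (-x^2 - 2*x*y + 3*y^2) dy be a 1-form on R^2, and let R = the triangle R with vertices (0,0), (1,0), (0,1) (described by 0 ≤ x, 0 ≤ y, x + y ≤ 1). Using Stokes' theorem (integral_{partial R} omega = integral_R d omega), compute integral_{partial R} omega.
integral_(partial R) omega = -2/3

Stokes: integral_partial_R omega = integral_R d omega with d omega = (∂Q/∂x - ∂P/∂y) dx ∧ dy.
  ∂Q/∂x = -2*x - 2*y
  ∂P/∂y = 0
  integrand = ∂Q/∂x - ∂P/∂y = -2*x - 2*y.
Integrating over R: integral_0^1 integral_0^{1-x} (-2*x - 2*y) dy dx = -2/3.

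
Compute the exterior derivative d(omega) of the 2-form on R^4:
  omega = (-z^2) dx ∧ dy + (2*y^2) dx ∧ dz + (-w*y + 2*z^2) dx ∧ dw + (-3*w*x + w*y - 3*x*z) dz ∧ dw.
d(omega) = (-4*y - 2*z) dx ∧ dy ∧ dz + (w) dx ∧ dy ∧ dw + (-3*w - 7*z) dx ∧ dz ∧ dw + (w) dy ∧ dz ∧ dw

For a 2-form omega = sum_{i<j} g_{ij} dx_i ∧ dx_j, the exterior derivative is
  d(omega) = sum_{i<j} d(g_{ij}) ∧ dx_i ∧ dx_j = sum_{i<j, k} (∂g_{ij}/∂x_k) dx_k ∧ dx_i ∧ dx_j.
Expand each term, using dx_k ∧ dx_i ∧ dx_j = sgn(permutation) dx_{(a)} ∧ dx_{(b)} ∧ dx_{(c)} with (a < b < c) sorted:
  d(-z^2) includes (∂/∂z)(-z^2) dz = (-2*z) dz, which multiplied by dx ∧ dy gives (-2*z) dx ∧ dy ∧ dz
  d(2*y^2) includes (∂/∂y)(2*y^2) dy = (4*y) dy, which multiplied by dx ∧ dz gives (-4*y) dx ∧ dy ∧ dz
  d(-w*y + 2*z^2) includes (∂/∂y)(-w*y + 2*z^2) dy = (-w) dy, which multiplied by dx ∧ dw gives (w) dx ∧ dy ∧ dw
  d(-w*y + 2*z^2) includes (∂/∂z)(-w*y + 2*z^2) dz = (4*z) dz, which multiplied by dx ∧ dw gives (-4*z) dx ∧ dz ∧ dw
  d(-3*w*x + w*y - 3*x*z) includes (∂/∂x)(-3*w*x + w*y - 3*x*z) dx = (-3*w - 3*z) dx, which multiplied by dz ∧ dw gives (-3*w - 3*z) dx ∧ dz ∧ dw
  d(-3*w*x + w*y - 3*x*z) includes (∂/∂y)(-3*w*x + w*y - 3*x*z) dy = (w) dy, which multiplied by dz ∧ dw gives (w) dy ∧ dz ∧ dw
Collecting like 3-forms: d(omega) = (-4*y - 2*z) dx ∧ dy ∧ dz + (w) dx ∧ dy ∧ dw + (-3*w - 7*z) dx ∧ dz ∧ dw + (w) dy ∧ dz ∧ dw.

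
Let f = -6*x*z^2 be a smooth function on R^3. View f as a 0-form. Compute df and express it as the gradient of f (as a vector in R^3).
df = (-6*z^2) dx + (0) dy + (-12*x*z) dz; grad f = (-6*z^2, 0, -12*x*z)

For a 0-form f, d f = (∂f/∂x) dx + (∂f/∂y) dy + (∂f/∂z) dz. The components of the vector representation are exactly the entries of grad f in Cartesian coordinates:
  ∂f/∂x = -6*z^2
  ∂f/∂y = 0
  ∂f/∂z = -12*x*z.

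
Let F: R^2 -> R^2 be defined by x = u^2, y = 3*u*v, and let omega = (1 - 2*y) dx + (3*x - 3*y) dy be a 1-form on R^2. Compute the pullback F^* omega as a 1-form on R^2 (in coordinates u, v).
F^* omega = (u*(-3*u*v - 27*v^2 + 2)) du + (9*u^2*(u - 3*v)) dv

Using F^*(f dg) = (f ∘ F) d(g ∘ F), substitute each coordinate x_i by F_i(u, v) in f_i, and replace dx_i by d F_i = (∂F_i/∂u) du + (∂F_i/∂v) dv.
  For the x component: f_1(F) = -6*u*v + 1; d F_1 = (2*u) du + (0) dv
  For the y component: f_2(F) = 3*u*(u - 3*v); d F_2 = (3*v) du + (3*u) dv
Combining and collecting du, dv coefficients:
  coeff of du: u*(-3*u*v - 27*v^2 + 2)
  coeff of dv: 9*u^2*(u - 3*v)
F^* omega = (u*(-3*u*v - 27*v^2 + 2)) du + (9*u^2*(u - 3*v)) dv.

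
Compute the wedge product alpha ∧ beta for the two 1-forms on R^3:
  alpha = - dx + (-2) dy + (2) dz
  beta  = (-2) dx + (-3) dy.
alpha ∧ beta = (-1) dx ∧ dy + (4) dx ∧ dz + (6) dy ∧ dz

Distribute the wedge, using dx_i ∧ dx_j = -dx_j ∧ dx_i and dx_i ∧ dx_i = 0. For each pair (i, j) with i < j, the coefficient of dx_i ∧ dx_j in alpha ∧ beta is (alpha_i * beta_j - alpha_j * beta_i). Collecting: alpha ∧ beta = (-1) dx ∧ dy + (4) dx ∧ dz + (6) dy ∧ dz.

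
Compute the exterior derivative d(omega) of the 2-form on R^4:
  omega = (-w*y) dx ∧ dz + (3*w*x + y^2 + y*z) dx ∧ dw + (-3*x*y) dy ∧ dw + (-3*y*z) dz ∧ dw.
d(omega) = (w) dx ∧ dy ∧ dz + (-2*y) dx ∧ dz ∧ dw + (-5*y - z) dx ∧ dy ∧ dw + (-3*z) dy ∧ dz ∧ dw

For a 2-form omega = sum_{i<j} g_{ij} dx_i ∧ dx_j, the exterior derivative is
  d(omega) = sum_{i<j} d(g_{ij}) ∧ dx_i ∧ dx_j = sum_{i<j, k} (∂g_{ij}/∂x_k) dx_k ∧ dx_i ∧ dx_j.
Expand each term, using dx_k ∧ dx_i ∧ dx_j = sgn(permutation) dx_{(a)} ∧ dx_{(b)} ∧ dx_{(c)} with (a < b < c) sorted:
  d(-w*y) includes (∂/∂y)(-w*y) dy = (-w) dy, which multiplied by dx ∧ dz gives (w) dx ∧ dy ∧ dz
  d(-w*y) includes (∂/∂w)(-w*y) dw = (-y) dw, which multiplied by dx ∧ dz gives (-y) dx ∧ dz ∧ dw
  d(3*w*x + y^2 + y*z) includes (∂/∂y)(3*w*x + y^2 + y*z) dy = (2*y + z) dy, which multiplied by dx ∧ dw gives (-2*y - z) dx ∧ dy ∧ dw
  d(3*w*x + y^2 + y*z) includes (∂/∂z)(3*w*x + y^2 + y*z) dz = (y) dz, which multiplied by dx ∧ dw gives (-y) dx ∧ dz ∧ dw
  d(-3*x*y) includes (∂/∂x)(-3*x*y) dx = (-3*y) dx, which multiplied by dy ∧ dw gives (-3*y) dx ∧ dy ∧ dw
  d(-3*y*z) includes (∂/∂y)(-3*y*z) dy = (-3*z) dy, which multiplied by dz ∧ dw gives (-3*z) dy ∧ dz ∧ dw
Collecting like 3-forms: d(omega) = (w) dx ∧ dy ∧ dz + (-2*y) dx ∧ dz ∧ dw + (-5*y - z) dx ∧ dy ∧ dw + (-3*z) dy ∧ dz ∧ dw.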